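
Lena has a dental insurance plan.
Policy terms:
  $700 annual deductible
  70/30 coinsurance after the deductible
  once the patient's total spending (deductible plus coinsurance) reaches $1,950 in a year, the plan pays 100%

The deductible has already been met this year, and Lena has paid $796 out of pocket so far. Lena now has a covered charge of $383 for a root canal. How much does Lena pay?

The deductible is already satisfied, so the full bill goes to coinsurance.
30% of $383 = $114.90 falls to the patient.
Year-to-date out-of-pocket becomes $796 + $114.90 = $910.90, still under the $1,950 maximum, so no cap applies.

$114.90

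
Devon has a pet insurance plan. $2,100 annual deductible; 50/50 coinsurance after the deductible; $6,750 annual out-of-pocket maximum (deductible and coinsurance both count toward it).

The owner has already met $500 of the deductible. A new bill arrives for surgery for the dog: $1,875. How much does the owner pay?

$1,737.50

Remaining deductible: $2,100 − $500 = $1,600.
That leaves $1,875 − $1,600 = $275 for coinsurance.
50% of $275 = $137.50 falls to the owner.
So the owner owes $1,600 + $137.50 = $1,737.50 before any cap.
Total out-of-pocket so far would be $500 + $1,737.50 = $2,237.50, below the $6,750 cap — no reduction.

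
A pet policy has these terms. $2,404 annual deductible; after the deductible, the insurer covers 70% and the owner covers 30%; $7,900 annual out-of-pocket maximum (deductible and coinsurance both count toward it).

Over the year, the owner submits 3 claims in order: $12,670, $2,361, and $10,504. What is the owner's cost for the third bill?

Claim 1 ($12,670): $2,404 to deductible, leaving $10,266; owner's 30% is $3,079.80. Owner pays $5,483.80; OOP now $5,483.80.
Claim 2 ($2,361): deductible met; 30% of $2,361 = $708.30. Owner owes $708.30 (running OOP $6,192.10).
Claim 3 ($10,504): deductible already satisfied, so owner's share is 30% × $10,504 = $3,151.20. That would push OOP to $9,343.30, over the $7,900 cap, so owner pays $7,900 − $6,192.10 = $1,707.90.

$1,707.90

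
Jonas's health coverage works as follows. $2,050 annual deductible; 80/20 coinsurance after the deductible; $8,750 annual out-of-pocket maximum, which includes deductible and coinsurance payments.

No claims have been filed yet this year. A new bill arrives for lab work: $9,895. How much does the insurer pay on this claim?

The full $2,050 deductible is still open; $2,050 of this bill applies to it.
The remaining $7,845 (= $9,895 − $2,050) moves to coinsurance.
Coinsurance: $7,845 × 20% = $1,569.
So the patient owes $2,050 + $1,569 = $3,619 before any cap.
Total out-of-pocket so far would be $0 + $3,619 = $3,619, below the $8,750 cap — no reduction.
Insurer pays the balance: $9,895 − $3,619 = $6,276.

$6,276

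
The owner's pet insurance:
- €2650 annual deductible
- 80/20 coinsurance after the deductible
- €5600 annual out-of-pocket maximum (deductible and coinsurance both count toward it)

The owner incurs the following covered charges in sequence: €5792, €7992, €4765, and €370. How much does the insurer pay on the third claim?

Bill 1, €5792: €2650 to deductible, leaving €3142; owner's 20% is €628.40. Cost to owner: €3278.40. OOP to date €3278.40. Insurer: €5792 − €3278.40 = €2513.60.
Bill 2, €7992: deductible already satisfied, so owner's share is 20% × €7992 = €1598.40. Cost to owner: €1598.40. OOP to date €4876.80. Plan pays €7992 − €1598.40 = €6393.60.
Bill 3, €4765: 20% coinsurance on €4765 = €953. Adding that to €4876.80 gives €5829.80, past the €5600 cap; owner pays only €5600 − €4876.80 = €723.20. Plan pays €4765 − €723.20 = €4041.80.

€4041.80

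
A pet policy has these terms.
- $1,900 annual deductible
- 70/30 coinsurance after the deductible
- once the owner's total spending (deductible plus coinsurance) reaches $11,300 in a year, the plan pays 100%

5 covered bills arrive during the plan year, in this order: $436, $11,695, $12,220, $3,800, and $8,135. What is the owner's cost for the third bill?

Bill 1, $436: entire amount goes to the deductible. Owner owes $436 (running OOP $436).
Bill 2, $11,695: deductible takes $1,464, $10,231 remains; coinsurance $10,231 × 30% = $3,069.30. Owner owes $4,533.30 (running OOP $4,969.30).
Bill 3, $12,220: 30% coinsurance on $12,220 = $3,666. Owner owes $3,666 (running OOP $8,635.30).

$3,666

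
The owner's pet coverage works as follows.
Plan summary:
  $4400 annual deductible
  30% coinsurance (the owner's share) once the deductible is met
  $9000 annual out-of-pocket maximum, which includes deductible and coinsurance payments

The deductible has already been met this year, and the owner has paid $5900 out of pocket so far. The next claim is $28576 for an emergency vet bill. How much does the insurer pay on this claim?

$25476

With the deductible met, the entire $28576 is subject to coinsurance.
Coinsurance: $28576 × 30% = $8572.80.
Year-to-date out-of-pocket would reach $5900 + $8572.80 = $14472.80, above the $9000 maximum, so the owner pays only $9000 − $5900 = $3100.
The plan picks up $28576 − $3100 = $25476.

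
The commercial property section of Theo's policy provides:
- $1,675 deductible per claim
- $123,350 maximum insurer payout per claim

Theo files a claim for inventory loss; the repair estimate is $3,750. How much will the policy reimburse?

$2,075

Subtract the deductible: $3,750 − $1,675 = $2,075.
$2,075 ≤ $123,350, so the limit doesn't bind; insurer pays $2,075.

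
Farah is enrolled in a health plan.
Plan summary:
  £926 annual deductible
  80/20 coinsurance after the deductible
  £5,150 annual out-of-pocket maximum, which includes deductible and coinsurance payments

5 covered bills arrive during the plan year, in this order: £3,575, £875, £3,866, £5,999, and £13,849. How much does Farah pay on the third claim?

Claim 1 (£3,575): deductible takes £926, £2,649 remains; coinsurance £2,649 × 20% = £529.80. Patient owes £1,455.80 (running OOP £1,455.80).
Claim 2 (£875): 20% coinsurance on £875 = £175. Patient owes £175 (running OOP £1,630.80).
Claim 3 (£3,866): deductible met; 20% of £3,866 = £773.20. Patient owes £773.20 (running OOP £2,404).

£773.20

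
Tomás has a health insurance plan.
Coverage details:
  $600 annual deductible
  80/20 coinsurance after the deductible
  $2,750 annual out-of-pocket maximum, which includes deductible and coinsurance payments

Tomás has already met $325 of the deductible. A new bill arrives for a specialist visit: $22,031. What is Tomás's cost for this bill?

Remaining deductible: $600 − $325 = $275.
That leaves $22,031 − $275 = $21,756 for coinsurance.
Patient's 20% share of $21,756 is $4,351.20.
So the patient owes $275 + $4,351.20 = $4,626.20 before any cap.
Year-to-date out-of-pocket would reach $325 + $4,626.20 = $4,951.20, above the $2,750 maximum, so the patient pays only $2,750 − $325 = $2,425.

$2,425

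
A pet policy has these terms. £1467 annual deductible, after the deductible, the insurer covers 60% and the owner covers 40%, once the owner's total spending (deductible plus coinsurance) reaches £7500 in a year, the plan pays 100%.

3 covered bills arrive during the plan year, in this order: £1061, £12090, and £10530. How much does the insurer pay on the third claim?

£9170.60

Claim 1 — £1061: all of it applies to the deductible. Owner pays £1061; OOP now £1061. Plan pays £1061 − £1061 = £0.
Claim 2 — £12090: £406 finishes the deductible; £11684 goes to coinsurance; owner's 40% is £4673.60. Owner pays £5079.60; OOP now £6140.60. Plan pays £12090 − £5079.60 = £7010.40.
Claim 3 — £10530: deductible already satisfied, so owner's share is 40% × £10530 = £4212. That would push OOP to £10352.60, over the £7500 cap, so owner pays £7500 − £6140.60 = £1359.40. Plan pays £10530 − £1359.40 = £9170.60.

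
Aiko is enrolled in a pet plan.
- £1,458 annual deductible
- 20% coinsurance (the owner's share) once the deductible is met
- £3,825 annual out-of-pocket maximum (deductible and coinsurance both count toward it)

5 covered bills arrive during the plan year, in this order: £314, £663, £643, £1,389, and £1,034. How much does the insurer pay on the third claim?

Claim 1 (£314): entire amount goes to the deductible. Owner pays £314; OOP now £314. Insurer: £314 − £314 = £0.
Claim 2 (£663): fully absorbed by the deductible. Cost to owner: £663. OOP to date £977. Plan pays £663 − £663 = £0.
Claim 3 (£643): £481 finishes the deductible; £162 goes to coinsurance; 20% of £162 = £32.40. Owner pays £513.40; OOP now £1,490.40. Plan pays £643 − £513.40 = £129.60.

£129.60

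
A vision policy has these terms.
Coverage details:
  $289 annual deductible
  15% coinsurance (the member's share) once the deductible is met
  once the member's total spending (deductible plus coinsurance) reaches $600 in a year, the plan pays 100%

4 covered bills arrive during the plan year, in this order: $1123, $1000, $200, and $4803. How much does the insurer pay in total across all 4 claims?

Claim 1 ($1123): $289 finishes the deductible; $834 goes to coinsurance; 15% of $834 = $125.10. Cost to member: $414.10. OOP to date $414.10. Plan pays $1123 − $414.10 = $708.90.
Claim 2 ($1000): deductible met; 15% of $1000 = $150. Member pays $150; OOP now $564.10. Insurer: $1000 − $150 = $850.
Claim 3 ($200): 15% coinsurance on $200 = $30. Member pays $30; OOP now $594.10. Insurer: $200 − $30 = $170.
Claim 4 ($4803): deductible already satisfied, so member's share is 15% × $4803 = $720.45. OOP would hit $1314.55 > $600, so the cap limits the member to $600 − $594.10 = $5.90. Insurer: $4803 − $5.90 = $4797.10.
Insurer total: $708.90 + $850 + $170 + $4797.10 = $6526.

$6526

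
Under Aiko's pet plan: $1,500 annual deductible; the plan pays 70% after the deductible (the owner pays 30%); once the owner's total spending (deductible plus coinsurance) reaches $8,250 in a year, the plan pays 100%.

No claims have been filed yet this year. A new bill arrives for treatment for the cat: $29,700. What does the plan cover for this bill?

Deductible not yet touched, so the first $1,500 of the bill goes to the deductible.
That leaves $29,700 − $1,500 = $28,200 for coinsurance.
Coinsurance: $28,200 × 30% = $8,460.
So the owner owes $1,500 + $8,460 = $9,960 before any cap.
Adding $9,960 to the $0 already spent would give $9,960, which exceeds the $8,250 cap; the owner pays just $8,250 − $0 = $8,250.
The plan picks up $29,700 − $8,250 = $21,450.

$21,450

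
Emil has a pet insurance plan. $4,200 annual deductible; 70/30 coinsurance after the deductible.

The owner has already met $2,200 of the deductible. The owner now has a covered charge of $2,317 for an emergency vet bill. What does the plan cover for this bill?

$221.90

Deductible still to meet: $4,200 − $2,200 = $2,000.
That leaves $2,317 − $2,000 = $317 for coinsurance.
Owner's 30% share of $317 is $95.10.
Owner responsibility: $2,000 + $95.10 = $2,095.10.
The plan picks up $2,317 − $2,095.10 = $221.90.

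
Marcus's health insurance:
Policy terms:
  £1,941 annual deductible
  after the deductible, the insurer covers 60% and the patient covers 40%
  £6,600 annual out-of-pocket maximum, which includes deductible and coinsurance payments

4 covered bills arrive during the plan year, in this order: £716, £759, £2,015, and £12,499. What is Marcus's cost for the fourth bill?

£4,039.40

#1 (£716): entire amount goes to the deductible. Patient pays £716; OOP now £716.
#2 (£759): entire amount goes to the deductible. Patient owes £759 (running OOP £1,475).
#3 (£2,015): deductible takes £466, £1,549 remains; coinsurance £1,549 × 40% = £619.60. Patient pays £1,085.60; OOP now £2,560.60.
#4 (£12,499): deductible already satisfied, so patient's share is 40% × £12,499 = £4,999.60. Adding that to £2,560.60 gives £7,560.20, past the £6,600 cap; patient pays only £6,600 − £2,560.60 = £4,039.40.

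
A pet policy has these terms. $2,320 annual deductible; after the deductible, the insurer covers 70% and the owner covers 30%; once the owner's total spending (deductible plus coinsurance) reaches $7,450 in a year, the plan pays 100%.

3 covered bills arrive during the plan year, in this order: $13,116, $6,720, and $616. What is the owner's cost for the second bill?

#1 ($13,116): deductible takes $2,320, $10,796 remains; 30% of $10,796 = $3,238.80. Owner owes $5,558.80 (running OOP $5,558.80).
#2 ($6,720): deductible met; 30% of $6,720 = $2,016. That would push OOP to $7,574.80, over the $7,450 cap, so owner pays $7,450 − $5,558.80 = $1,891.20.

$1,891.20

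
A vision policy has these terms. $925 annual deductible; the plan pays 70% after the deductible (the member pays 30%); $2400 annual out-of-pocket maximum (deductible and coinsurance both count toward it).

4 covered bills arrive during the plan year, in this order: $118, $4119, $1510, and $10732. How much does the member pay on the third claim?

$453

Claim 1 — $118: entire amount goes to the deductible. Member owes $118 (running OOP $118).
Claim 2 — $4119: $807 finishes the deductible; $3312 goes to coinsurance; member's 30% is $993.60. Member pays $1800.60; OOP now $1918.60.
Claim 3 — $1510: 30% coinsurance on $1510 = $453. Member owes $453 (running OOP $2371.60).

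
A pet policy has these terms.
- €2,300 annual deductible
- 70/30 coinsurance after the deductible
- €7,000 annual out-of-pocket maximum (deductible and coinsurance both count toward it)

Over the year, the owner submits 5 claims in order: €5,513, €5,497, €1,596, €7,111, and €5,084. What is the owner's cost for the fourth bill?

€1,608.20

Bill 1, €5,513: €2,300 finishes the deductible; €3,213 goes to coinsurance; owner's 30% is €963.90. Cost to owner: €3,263.90. OOP to date €3,263.90.
Bill 2, €5,497: deductible already satisfied, so owner's share is 30% × €5,497 = €1,649.10. Cost to owner: €1,649.10. OOP to date €4,913.
Bill 3, €1,596: deductible met; 30% of €1,596 = €478.80. Owner owes €478.80 (running OOP €5,391.80).
Bill 4, €7,111: 30% coinsurance on €7,111 = €2,133.30. Adding that to €5,391.80 gives €7,525.10, past the €7,000 cap; owner pays only €7,000 − €5,391.80 = €1,608.20.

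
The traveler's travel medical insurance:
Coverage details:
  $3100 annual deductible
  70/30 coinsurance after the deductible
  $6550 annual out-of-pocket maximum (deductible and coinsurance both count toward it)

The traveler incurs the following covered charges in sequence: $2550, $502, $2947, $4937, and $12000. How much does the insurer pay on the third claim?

$2029.30

Claim 1 — $2550: all of it applies to the deductible. Traveler owes $2550 (running OOP $2550). Plan pays $2550 − $2550 = $0.
Claim 2 — $502: fully absorbed by the deductible. Traveler pays $502; OOP now $3052. Plan pays $502 − $502 = $0.
Claim 3 — $2947: $48 to deductible, leaving $2899; coinsurance $2899 × 30% = $869.70. Traveler pays $917.70; OOP now $3969.70. Plan pays $2947 − $917.70 = $2029.30.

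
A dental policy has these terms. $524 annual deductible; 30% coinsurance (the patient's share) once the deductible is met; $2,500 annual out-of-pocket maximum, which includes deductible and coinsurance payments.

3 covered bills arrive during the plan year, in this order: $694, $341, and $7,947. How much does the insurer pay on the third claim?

$6,124.30

Claim 1 — $694: $524 to deductible, leaving $170; patient's 30% is $51. Cost to patient: $575. OOP to date $575. Plan pays $694 − $575 = $119.
Claim 2 — $341: deductible met; 30% of $341 = $102.30. Cost to patient: $102.30. OOP to date $677.30. Insurer: $341 − $102.30 = $238.70.
Claim 3 — $7,947: deductible met; 30% of $7,947 = $2,384.10. Adding that to $677.30 gives $3,061.40, past the $2,500 cap; patient pays only $2,500 − $677.30 = $1,822.70. Plan pays $7,947 − $1,822.70 = $6,124.30.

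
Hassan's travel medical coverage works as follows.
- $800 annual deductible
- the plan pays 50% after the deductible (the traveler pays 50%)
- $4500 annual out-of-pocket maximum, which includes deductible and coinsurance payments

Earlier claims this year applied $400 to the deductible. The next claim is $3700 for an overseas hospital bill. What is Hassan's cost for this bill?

$2050

Deductible still to meet: $800 − $400 = $400.
The remaining $3300 (= $3700 − $400) moves to coinsurance.
Coinsurance: $3300 × 50% = $1650.
Traveler responsibility before any cap: $400 + $1650 = $2050.
Cumulative spending $400 + $2050 = $2450 stays under the $4500 maximum.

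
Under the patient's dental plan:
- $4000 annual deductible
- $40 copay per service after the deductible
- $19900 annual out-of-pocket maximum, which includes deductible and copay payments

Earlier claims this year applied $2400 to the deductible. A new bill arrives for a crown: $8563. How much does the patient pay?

Deductible still to meet: $4000 − $2400 = $1600.
The remaining $6963 (= $8563 − $1600) moves to the copay.
Copay on this service: $40.
Patient responsibility before any cap: $1600 + $40 = $1640.
Year-to-date out-of-pocket becomes $2400 + $1640 = $4040, still under the $19900 maximum, so no cap applies.

$1640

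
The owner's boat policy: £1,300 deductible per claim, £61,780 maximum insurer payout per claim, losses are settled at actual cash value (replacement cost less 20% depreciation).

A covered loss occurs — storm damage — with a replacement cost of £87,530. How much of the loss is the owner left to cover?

Actual cash value after 20% depreciation: £87,530 × 80% = £70,024.
Less the £1,300 deductible: £70,024 − £1,300 = £68,724.
The £61,780 per-incident cap binds; insurer pays £61,780.
Out of pocket: £87,530 − £61,780 = £25,750.

£25,750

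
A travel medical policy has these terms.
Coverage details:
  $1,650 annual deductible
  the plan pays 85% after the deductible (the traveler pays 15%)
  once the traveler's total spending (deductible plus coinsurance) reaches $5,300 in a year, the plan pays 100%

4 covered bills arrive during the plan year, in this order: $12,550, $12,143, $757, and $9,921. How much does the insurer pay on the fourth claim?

$9,841

Claim 1 ($12,550): $1,650 to deductible, leaving $10,900; 15% of $10,900 = $1,635. Traveler pays $3,285; OOP now $3,285. Insurer: $12,550 − $3,285 = $9,265.
Claim 2 ($12,143): deductible met; 15% of $12,143 = $1,821.45. Cost to traveler: $1,821.45. OOP to date $5,106.45. Insurer: $12,143 − $1,821.45 = $10,321.55.
Claim 3 ($757): deductible already satisfied, so traveler's share is 15% × $757 = $113.55. Cost to traveler: $113.55. OOP to date $5,220. Plan pays $757 − $113.55 = $643.45.
Claim 4 ($9,921): deductible met; 15% of $9,921 = $1,488.15. That would push OOP to $6,708.15, over the $5,300 cap, so traveler pays $5,300 − $5,220 = $80. Insurer: $9,921 − $80 = $9,841.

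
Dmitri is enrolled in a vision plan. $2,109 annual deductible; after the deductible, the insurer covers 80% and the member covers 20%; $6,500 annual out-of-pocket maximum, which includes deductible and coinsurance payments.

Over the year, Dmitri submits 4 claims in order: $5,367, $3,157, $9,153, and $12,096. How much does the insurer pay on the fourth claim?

$10,818.60

Bill 1, $5,367: $2,109 finishes the deductible; $3,258 goes to coinsurance; 20% of $3,258 = $651.60. Member owes $2,760.60 (running OOP $2,760.60). Plan pays $5,367 − $2,760.60 = $2,606.40.
Bill 2, $3,157: deductible met; 20% of $3,157 = $631.40. Member pays $631.40; OOP now $3,392. Plan pays $3,157 − $631.40 = $2,525.60.
Bill 3, $9,153: deductible met; 20% of $9,153 = $1,830.60. Member pays $1,830.60; OOP now $5,222.60. Plan pays $9,153 − $1,830.60 = $7,322.40.
Bill 4, $12,096: deductible already satisfied, so member's share is 20% × $12,096 = $2,419.20. OOP would hit $7,641.80 > $6,500, so the cap limits the member to $6,500 − $5,222.60 = $1,277.40. Insurer: $12,096 − $1,277.40 = $10,818.60.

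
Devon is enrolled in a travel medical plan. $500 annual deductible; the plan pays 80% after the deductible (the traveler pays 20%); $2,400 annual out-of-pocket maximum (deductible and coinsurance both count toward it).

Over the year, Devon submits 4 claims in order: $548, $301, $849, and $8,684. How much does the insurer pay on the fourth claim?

$7,023.60

#1 ($548): deductible takes $500, $48 remains; traveler's 20% is $9.60. Cost to traveler: $509.60. OOP to date $509.60. Insurer: $548 − $509.60 = $38.40.
#2 ($301): deductible met; 20% of $301 = $60.20. Cost to traveler: $60.20. OOP to date $569.80. Insurer: $301 − $60.20 = $240.80.
#3 ($849): deductible met; 20% of $849 = $169.80. Traveler pays $169.80; OOP now $739.60. Plan pays $849 − $169.80 = $679.20.
#4 ($8,684): deductible met; 20% of $8,684 = $1,736.80. That would push OOP to $2,476.40, over the $2,400 cap, so traveler pays $2,400 − $739.60 = $1,660.40. Plan pays $8,684 − $1,660.40 = $7,023.60.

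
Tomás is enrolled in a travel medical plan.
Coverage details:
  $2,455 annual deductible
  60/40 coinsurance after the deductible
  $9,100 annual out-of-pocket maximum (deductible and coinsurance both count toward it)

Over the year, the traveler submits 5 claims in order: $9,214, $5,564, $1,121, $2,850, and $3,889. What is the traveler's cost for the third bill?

$448.40

Bill 1, $9,214: $2,455 finishes the deductible; $6,759 goes to coinsurance; traveler's 40% is $2,703.60. Traveler pays $5,158.60; OOP now $5,158.60.
Bill 2, $5,564: deductible already satisfied, so traveler's share is 40% × $5,564 = $2,225.60. Traveler owes $2,225.60 (running OOP $7,384.20).
Bill 3, $1,121: 40% coinsurance on $1,121 = $448.40. Traveler owes $448.40 (running OOP $7,832.60).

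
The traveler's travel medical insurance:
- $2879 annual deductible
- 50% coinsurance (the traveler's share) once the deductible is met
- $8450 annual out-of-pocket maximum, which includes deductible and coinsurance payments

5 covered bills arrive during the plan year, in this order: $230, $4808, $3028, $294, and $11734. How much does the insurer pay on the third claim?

Claim 1 ($230): fully absorbed by the deductible. Traveler pays $230; OOP now $230. Insurer: $230 − $230 = $0.
Claim 2 ($4808): $2649 finishes the deductible; $2159 goes to coinsurance; coinsurance $2159 × 50% = $1079.50. Cost to traveler: $3728.50. OOP to date $3958.50. Insurer: $4808 − $3728.50 = $1079.50.
Claim 3 ($3028): deductible already satisfied, so traveler's share is 50% × $3028 = $1514. Cost to traveler: $1514. OOP to date $5472.50. Insurer: $3028 − $1514 = $1514.

$1514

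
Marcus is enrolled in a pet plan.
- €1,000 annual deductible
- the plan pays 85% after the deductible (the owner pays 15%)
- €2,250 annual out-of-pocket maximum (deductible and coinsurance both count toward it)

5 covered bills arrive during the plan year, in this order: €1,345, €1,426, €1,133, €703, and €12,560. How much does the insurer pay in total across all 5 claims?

#1 (€1,345): €1,000 to deductible, leaving €345; 15% of €345 = €51.75. Owner owes €1,051.75 (running OOP €1,051.75). Plan pays €1,345 − €1,051.75 = €293.25.
#2 (€1,426): deductible already satisfied, so owner's share is 15% × €1,426 = €213.90. Owner owes €213.90 (running OOP €1,265.65). Plan pays €1,426 − €213.90 = €1,212.10.
#3 (€1,133): 15% coinsurance on €1,133 = €169.95. Cost to owner: €169.95. OOP to date €1,435.60. Plan pays €1,133 − €169.95 = €963.05.
#4 (€703): 15% coinsurance on €703 = €105.45. Cost to owner: €105.45. OOP to date €1,541.05. Plan pays €703 − €105.45 = €597.55.
#5 (€12,560): deductible already satisfied, so owner's share is 15% × €12,560 = €1,884. Adding that to €1,541.05 gives €3,425.05, past the €2,250 cap; owner pays only €2,250 − €1,541.05 = €708.95. Plan pays €12,560 − €708.95 = €11,851.05.
Insurer total = bills − owner's total = €17,167 − €2,250 = €14,917.

€14,917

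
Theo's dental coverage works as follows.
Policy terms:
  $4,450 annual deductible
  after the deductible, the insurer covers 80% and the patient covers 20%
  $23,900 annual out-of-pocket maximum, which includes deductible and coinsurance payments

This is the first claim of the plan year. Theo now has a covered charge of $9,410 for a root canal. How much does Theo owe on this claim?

Nothing has been paid toward the $4,450 deductible, so the first $4,450 of this charge is applied there.
The remaining $4,960 (= $9,410 − $4,450) moves to coinsurance.
Patient's 20% share of $4,960 is $992.
Patient responsibility before any cap: $4,450 + $992 = $5,442.
Cumulative spending $0 + $5,442 = $5,442 stays under the $23,900 maximum.

$5,442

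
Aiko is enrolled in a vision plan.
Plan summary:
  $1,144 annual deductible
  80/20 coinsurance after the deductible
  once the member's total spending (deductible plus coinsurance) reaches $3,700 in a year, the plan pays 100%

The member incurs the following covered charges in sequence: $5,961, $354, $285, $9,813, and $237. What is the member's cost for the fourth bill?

$1,464.80

Bill 1, $5,961: $1,144 to deductible, leaving $4,817; coinsurance $4,817 × 20% = $963.40. Member pays $2,107.40; OOP now $2,107.40.
Bill 2, $354: deductible already satisfied, so member's share is 20% × $354 = $70.80. Member pays $70.80; OOP now $2,178.20.
Bill 3, $285: deductible already satisfied, so member's share is 20% × $285 = $57. Member pays $57; OOP now $2,235.20.
Bill 4, $9,813: 20% coinsurance on $9,813 = $1,962.60. Adding that to $2,235.20 gives $4,197.80, past the $3,700 cap; member pays only $3,700 − $2,235.20 = $1,464.80.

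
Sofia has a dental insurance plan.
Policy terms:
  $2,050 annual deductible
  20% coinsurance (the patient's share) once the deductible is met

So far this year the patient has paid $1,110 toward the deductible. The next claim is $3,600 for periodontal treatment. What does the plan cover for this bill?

$2,128

$1,110 of the $2,050 deductible is already met, leaving $940.
After the $940 deductible portion, $3,600 − $940 = $2,660 is subject to coinsurance.
Coinsurance: $2,660 × 20% = $532.
That puts the patient's cost at $940 + $532 = $1,472.
The plan picks up $3,600 − $1,472 = $2,128.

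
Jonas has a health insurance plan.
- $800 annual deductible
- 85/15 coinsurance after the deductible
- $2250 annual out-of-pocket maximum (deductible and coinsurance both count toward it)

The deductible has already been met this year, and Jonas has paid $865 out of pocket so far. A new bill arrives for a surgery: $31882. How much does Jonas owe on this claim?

$1385

The deductible is already satisfied, so the full bill goes to coinsurance.
Coinsurance: $31882 × 15% = $4782.30.
Year-to-date out-of-pocket would reach $865 + $4782.30 = $5647.30, above the $2250 maximum, so the patient pays only $2250 − $865 = $1385.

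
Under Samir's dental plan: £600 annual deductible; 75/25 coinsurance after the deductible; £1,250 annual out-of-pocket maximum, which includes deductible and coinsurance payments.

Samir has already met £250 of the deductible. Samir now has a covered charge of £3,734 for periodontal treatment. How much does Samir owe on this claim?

Deductible still to meet: £600 − £250 = £350.
After the £350 deductible portion, £3,734 − £350 = £3,384 is subject to coinsurance.
Coinsurance: £3,384 × 25% = £846.
Patient responsibility before any cap: £350 + £846 = £1,196.
Adding £1,196 to the £250 already spent would give £1,446, which exceeds the £1,250 cap; the patient pays just £1,250 − £250 = £1,000.

£1,000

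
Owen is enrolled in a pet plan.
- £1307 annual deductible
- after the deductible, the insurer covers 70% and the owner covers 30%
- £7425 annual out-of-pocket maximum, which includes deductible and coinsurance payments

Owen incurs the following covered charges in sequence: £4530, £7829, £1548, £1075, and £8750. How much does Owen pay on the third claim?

£464.40

Bill 1, £4530: deductible takes £1307, £3223 remains; owner's 30% is £966.90. Cost to owner: £2273.90. OOP to date £2273.90.
Bill 2, £7829: deductible met; 30% of £7829 = £2348.70. Owner pays £2348.70; OOP now £4622.60.
Bill 3, £1548: 30% coinsurance on £1548 = £464.40. Cost to owner: £464.40. OOP to date £5087.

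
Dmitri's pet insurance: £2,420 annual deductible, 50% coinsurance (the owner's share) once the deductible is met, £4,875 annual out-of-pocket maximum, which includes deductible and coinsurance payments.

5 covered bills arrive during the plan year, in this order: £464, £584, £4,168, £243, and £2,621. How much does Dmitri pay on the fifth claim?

Claim 1 (£464): all of it applies to the deductible. Cost to owner: £464. OOP to date £464.
Claim 2 (£584): entire amount goes to the deductible. Owner owes £584 (running OOP £1,048).
Claim 3 (£4,168): deductible takes £1,372, £2,796 remains; 50% of £2,796 = £1,398. Owner pays £2,770; OOP now £3,818.
Claim 4 (£243): 50% coinsurance on £243 = £121.50. Owner owes £121.50 (running OOP £3,939.50).
Claim 5 (£2,621): 50% coinsurance on £2,621 = £1,310.50. Adding that to £3,939.50 gives £5,250, past the £4,875 cap; owner pays only £4,875 − £3,939.50 = £935.50.

£935.50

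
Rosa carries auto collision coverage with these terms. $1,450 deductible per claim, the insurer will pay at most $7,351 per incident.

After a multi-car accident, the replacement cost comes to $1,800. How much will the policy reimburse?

$350

After the deductible, $1,800 − $1,450 = $350 remains.
$350 is within the $7,351 limit, so the insurer pays $350.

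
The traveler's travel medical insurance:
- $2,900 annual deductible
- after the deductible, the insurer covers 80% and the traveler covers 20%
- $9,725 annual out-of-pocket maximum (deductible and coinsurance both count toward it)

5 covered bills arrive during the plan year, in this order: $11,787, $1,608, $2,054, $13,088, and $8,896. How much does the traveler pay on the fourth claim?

#1 ($11,787): $2,900 to deductible, leaving $8,887; 20% of $8,887 = $1,777.40. Traveler pays $4,677.40; OOP now $4,677.40.
#2 ($1,608): deductible met; 20% of $1,608 = $321.60. Traveler pays $321.60; OOP now $4,999.
#3 ($2,054): deductible already satisfied, so traveler's share is 20% × $2,054 = $410.80. Cost to traveler: $410.80. OOP to date $5,409.80.
#4 ($13,088): deductible already satisfied, so traveler's share is 20% × $13,088 = $2,617.60. Cost to traveler: $2,617.60. OOP to date $8,027.40.

$2,617.60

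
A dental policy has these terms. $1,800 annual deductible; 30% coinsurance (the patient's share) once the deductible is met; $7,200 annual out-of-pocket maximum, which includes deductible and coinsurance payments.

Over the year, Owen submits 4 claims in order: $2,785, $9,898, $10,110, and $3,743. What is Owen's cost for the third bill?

Bill 1, $2,785: deductible takes $1,800, $985 remains; coinsurance $985 × 30% = $295.50. Patient owes $2,095.50 (running OOP $2,095.50).
Bill 2, $9,898: deductible already satisfied, so patient's share is 30% × $9,898 = $2,969.40. Patient owes $2,969.40 (running OOP $5,064.90).
Bill 3, $10,110: deductible already satisfied, so patient's share is 30% × $10,110 = $3,033. That would push OOP to $8,097.90, over the $7,200 cap, so patient pays $7,200 − $5,064.90 = $2,135.10.

$2,135.10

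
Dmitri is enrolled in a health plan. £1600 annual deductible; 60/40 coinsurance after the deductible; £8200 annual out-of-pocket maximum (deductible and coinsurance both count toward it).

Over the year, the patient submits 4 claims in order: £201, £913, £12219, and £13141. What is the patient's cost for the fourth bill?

Claim 1 — £201: entire amount goes to the deductible. Cost to patient: £201. OOP to date £201.
Claim 2 — £913: entire amount goes to the deductible. Patient owes £913 (running OOP £1114).
Claim 3 — £12219: £486 to deductible, leaving £11733; coinsurance £11733 × 40% = £4693.20. Patient owes £5179.20 (running OOP £6293.20).
Claim 4 — £13141: deductible met; 40% of £13141 = £5256.40. OOP would hit £11549.60 > £8200, so the cap limits the patient to £8200 − £6293.20 = £1906.80.

£1906.80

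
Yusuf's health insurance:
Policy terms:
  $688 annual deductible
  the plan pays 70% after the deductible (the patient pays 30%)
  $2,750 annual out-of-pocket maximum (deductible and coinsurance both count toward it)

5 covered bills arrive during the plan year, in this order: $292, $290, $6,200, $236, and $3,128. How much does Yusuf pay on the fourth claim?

Claim 1 — $292: fully absorbed by the deductible. Patient owes $292 (running OOP $292).
Claim 2 — $290: fully absorbed by the deductible. Patient owes $290 (running OOP $582).
Claim 3 — $6,200: $106 finishes the deductible; $6,094 goes to coinsurance; patient's 30% is $1,828.20. Cost to patient: $1,934.20. OOP to date $2,516.20.
Claim 4 — $236: deductible already satisfied, so patient's share is 30% × $236 = $70.80. Patient pays $70.80; OOP now $2,587.

$70.80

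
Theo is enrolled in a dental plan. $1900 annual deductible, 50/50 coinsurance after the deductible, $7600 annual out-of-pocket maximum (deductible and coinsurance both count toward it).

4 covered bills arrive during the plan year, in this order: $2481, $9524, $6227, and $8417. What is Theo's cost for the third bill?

Bill 1, $2481: $1900 to deductible, leaving $581; patient's 50% is $290.50. Patient owes $2190.50 (running OOP $2190.50).
Bill 2, $9524: 50% coinsurance on $9524 = $4762. Patient pays $4762; OOP now $6952.50.
Bill 3, $6227: deductible already satisfied, so patient's share is 50% × $6227 = $3113.50. OOP would hit $10066 > $7600, so the cap limits the patient to $7600 − $6952.50 = $647.50.

$647.50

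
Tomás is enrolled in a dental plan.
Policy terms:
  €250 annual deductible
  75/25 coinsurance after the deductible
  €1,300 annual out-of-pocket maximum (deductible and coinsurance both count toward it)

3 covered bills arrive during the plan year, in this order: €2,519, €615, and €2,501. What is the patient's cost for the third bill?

€329

#1 (€2,519): deductible takes €250, €2,269 remains; 25% of €2,269 = €567.25. Patient owes €817.25 (running OOP €817.25).
#2 (€615): deductible already satisfied, so patient's share is 25% × €615 = €153.75. Cost to patient: €153.75. OOP to date €971.
#3 (€2,501): deductible met; 25% of €2,501 = €625.25. Adding that to €971 gives €1,596.25, past the €1,300 cap; patient pays only €1,300 − €971 = €329.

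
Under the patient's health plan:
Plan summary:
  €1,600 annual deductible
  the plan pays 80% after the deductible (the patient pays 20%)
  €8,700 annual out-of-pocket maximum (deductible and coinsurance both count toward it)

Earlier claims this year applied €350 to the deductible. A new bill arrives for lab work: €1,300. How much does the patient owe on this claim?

€1,260

€350 of the €1,600 deductible is already met, leaving €1,250.
After the €1,250 deductible portion, €1,300 − €1,250 = €50 is subject to coinsurance.
Patient's 20% share of €50 is €10.
Patient responsibility before any cap: €1,250 + €10 = €1,260.
Cumulative spending €350 + €1,260 = €1,610 stays under the €8,700 maximum.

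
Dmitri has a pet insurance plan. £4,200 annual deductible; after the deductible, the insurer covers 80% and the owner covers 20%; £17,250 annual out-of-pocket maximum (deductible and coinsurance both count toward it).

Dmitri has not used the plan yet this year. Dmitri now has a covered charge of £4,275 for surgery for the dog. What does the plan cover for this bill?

£60

Deductible not yet touched, so the first £4,200 of the bill goes to the deductible.
That leaves £4,275 − £4,200 = £75 for coinsurance.
20% of £75 = £15 falls to the owner.
So the owner owes £4,200 + £15 = £4,215 before any cap.
Year-to-date out-of-pocket becomes £0 + £4,215 = £4,215, still under the £17,250 maximum, so no cap applies.
The insurer covers the remainder: £4,275 − £4,215 = £60.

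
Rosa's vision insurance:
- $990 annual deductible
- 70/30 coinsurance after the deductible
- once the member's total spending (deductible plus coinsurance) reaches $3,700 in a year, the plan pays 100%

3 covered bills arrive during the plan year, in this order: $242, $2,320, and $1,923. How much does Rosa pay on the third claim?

Claim 1 — $242: all of it applies to the deductible. Member pays $242; OOP now $242.
Claim 2 — $2,320: $748 to deductible, leaving $1,572; 30% of $1,572 = $471.60. Cost to member: $1,219.60. OOP to date $1,461.60.
Claim 3 — $1,923: deductible already satisfied, so member's share is 30% × $1,923 = $576.90. Member owes $576.90 (running OOP $2,038.50).

$576.90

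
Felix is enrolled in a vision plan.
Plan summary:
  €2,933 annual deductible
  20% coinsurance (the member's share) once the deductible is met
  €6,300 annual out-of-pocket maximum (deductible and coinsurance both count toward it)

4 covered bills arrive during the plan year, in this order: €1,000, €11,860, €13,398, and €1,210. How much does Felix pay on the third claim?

€1,381.60

Bill 1, €1,000: all of it applies to the deductible. Cost to member: €1,000. OOP to date €1,000.
Bill 2, €11,860: deductible takes €1,933, €9,927 remains; 20% of €9,927 = €1,985.40. Member pays €3,918.40; OOP now €4,918.40.
Bill 3, €13,398: deductible already satisfied, so member's share is 20% × €13,398 = €2,679.60. Adding that to €4,918.40 gives €7,598, past the €6,300 cap; member pays only €6,300 − €4,918.40 = €1,381.60.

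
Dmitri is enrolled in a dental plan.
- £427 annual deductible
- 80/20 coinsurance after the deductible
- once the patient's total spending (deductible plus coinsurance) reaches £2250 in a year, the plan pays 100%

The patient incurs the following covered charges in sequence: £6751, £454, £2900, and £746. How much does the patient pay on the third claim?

£467.40

Claim 1 — £6751: £427 finishes the deductible; £6324 goes to coinsurance; coinsurance £6324 × 20% = £1264.80. Patient pays £1691.80; OOP now £1691.80.
Claim 2 — £454: 20% coinsurance on £454 = £90.80. Patient pays £90.80; OOP now £1782.60.
Claim 3 — £2900: deductible already satisfied, so patient's share is 20% × £2900 = £580. That would push OOP to £2362.60, over the £2250 cap, so patient pays £2250 − £1782.60 = £467.40.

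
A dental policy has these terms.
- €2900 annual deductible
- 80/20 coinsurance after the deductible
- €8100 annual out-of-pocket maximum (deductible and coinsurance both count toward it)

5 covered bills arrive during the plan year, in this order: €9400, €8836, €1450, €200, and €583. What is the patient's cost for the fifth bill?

Claim 1 — €9400: €2900 finishes the deductible; €6500 goes to coinsurance; coinsurance €6500 × 20% = €1300. Patient pays €4200; OOP now €4200.
Claim 2 — €8836: 20% coinsurance on €8836 = €1767.20. Patient owes €1767.20 (running OOP €5967.20).
Claim 3 — €1450: deductible already satisfied, so patient's share is 20% × €1450 = €290. Cost to patient: €290. OOP to date €6257.20.
Claim 4 — €200: deductible met; 20% of €200 = €40. Patient owes €40 (running OOP €6297.20).
Claim 5 — €583: deductible met; 20% of €583 = €116.60. Cost to patient: €116.60. OOP to date €6413.80.

€116.60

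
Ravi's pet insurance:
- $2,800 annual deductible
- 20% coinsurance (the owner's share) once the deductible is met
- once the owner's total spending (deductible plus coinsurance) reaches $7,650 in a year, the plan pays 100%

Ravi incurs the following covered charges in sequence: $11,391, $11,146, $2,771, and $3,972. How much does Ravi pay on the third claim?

Claim 1 ($11,391): deductible takes $2,800, $8,591 remains; coinsurance $8,591 × 20% = $1,718.20. Owner pays $4,518.20; OOP now $4,518.20.
Claim 2 ($11,146): deductible already satisfied, so owner's share is 20% × $11,146 = $2,229.20. Cost to owner: $2,229.20. OOP to date $6,747.40.
Claim 3 ($2,771): 20% coinsurance on $2,771 = $554.20. Owner owes $554.20 (running OOP $7,301.60).

$554.20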